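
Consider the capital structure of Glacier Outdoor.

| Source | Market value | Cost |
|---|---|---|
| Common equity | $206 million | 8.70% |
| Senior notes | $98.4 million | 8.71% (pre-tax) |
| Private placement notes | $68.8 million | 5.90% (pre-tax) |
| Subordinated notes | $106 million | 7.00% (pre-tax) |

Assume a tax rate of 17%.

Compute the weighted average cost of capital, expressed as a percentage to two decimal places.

7.21%

Total capital V = 206 + 98.4 + 68.8 + 106 = 479.2.
Equity: weight = 206/479.2 = 0.4299; cost = 8.7%.
Senior notes: weight = 98.4/479.2 = 0.2053; after-tax cost = 8.71% × (1 − 17%) = 7.2293%.
Private placement notes: weight = 68.8/479.2 = 0.1436; after-tax cost = 5.9% × (1 − 17%) = 4.8970%.
Subordinated notes: weight = 106/479.2 = 0.2212; after-tax cost = 7% × (1 − 17%) = 5.8100%.
WACC = 0.4299 × 8.7000% + 0.2053 × 7.2293% + 0.1436 × 4.8970% + 0.2212 × 5.8100% = 7.2127%.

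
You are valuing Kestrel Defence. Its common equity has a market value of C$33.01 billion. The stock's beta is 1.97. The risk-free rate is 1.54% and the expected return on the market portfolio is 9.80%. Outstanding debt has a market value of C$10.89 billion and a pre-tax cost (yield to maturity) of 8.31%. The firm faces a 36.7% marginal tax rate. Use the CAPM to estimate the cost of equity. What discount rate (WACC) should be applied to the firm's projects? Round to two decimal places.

Market risk premium = 9.8% − 1.54% = 8.26%.
Cost of equity via CAPM: Re = 1.54% + 1.97 × 8.26% = 17.8122%.
Total capital V = 33.01 + 10.89 = 43.9.
Equity: weight = 33.01/43.9 = 0.7519; cost = 17.8122%.
Debt: weight = 10.89/43.9 = 0.2481; after-tax cost = 8.31% × (1 − 36.7%) = 5.2602%.
WACC = 0.7519 × 17.8122% + 0.2481 × 5.2602% = 14.6985%.

14.70%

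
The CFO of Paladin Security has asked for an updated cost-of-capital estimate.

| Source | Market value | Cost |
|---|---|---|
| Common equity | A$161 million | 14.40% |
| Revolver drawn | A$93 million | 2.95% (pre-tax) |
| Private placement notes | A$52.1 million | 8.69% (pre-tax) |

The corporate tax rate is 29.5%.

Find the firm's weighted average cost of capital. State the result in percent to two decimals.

9.25%

Total capital V = 161 + 93 + 52.1 = 306.1.
Equity: weight = 161/306.1 = 0.5260; cost = 14.4%.
Revolver drawn: weight = 93/306.1 = 0.3038; after-tax cost = 2.95% × (1 − 29.5%) = 2.0798%.
Private placement notes: weight = 52.1/306.1 = 0.1702; after-tax cost = 8.69% × (1 − 29.5%) = 6.1265%.
WACC = 0.5260 × 14.4000% + 0.3038 × 2.0798% + 0.1702 × 6.1265% = 9.2486%.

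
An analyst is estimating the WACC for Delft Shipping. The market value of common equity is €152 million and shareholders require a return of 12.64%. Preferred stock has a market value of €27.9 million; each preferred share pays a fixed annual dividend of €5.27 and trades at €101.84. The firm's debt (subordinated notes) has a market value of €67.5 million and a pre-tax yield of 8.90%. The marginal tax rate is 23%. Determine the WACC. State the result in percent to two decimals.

Cost of preferred: Rp = 5.27 / 101.84 = 5.1748%.
Total capital V = 152 + 27.9 + 67.5 = 247.4.
Equity: weight = 152/247.4 = 0.6144; cost = 12.64%.
Preferred: weight = 27.9/247.4 = 0.1128; cost = 5.1748%.
Subordinated notes: weight = 67.5/247.4 = 0.2728; after-tax cost = 8.9% × (1 − 23%) = 6.8530%.
WACC = 0.6144 × 12.6400% + 0.1128 × 5.1748% + 0.2728 × 6.8530% = 10.2192%.

10.22%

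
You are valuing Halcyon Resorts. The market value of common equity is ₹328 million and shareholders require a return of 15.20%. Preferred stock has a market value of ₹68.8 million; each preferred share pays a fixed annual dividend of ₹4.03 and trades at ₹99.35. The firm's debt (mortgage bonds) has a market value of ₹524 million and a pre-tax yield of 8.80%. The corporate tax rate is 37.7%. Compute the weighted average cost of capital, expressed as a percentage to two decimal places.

Cost of preferred: Rp = 4.03 / 99.35 = 4.0564%.
Total capital V = 328 + 68.8 + 524 = 920.8.
Equity: weight = 328/920.8 = 0.3562; cost = 15.2%.
Preferred: weight = 68.8/920.8 = 0.0747; cost = 4.0564%.
Mortgage bonds: weight = 524/920.8 = 0.5691; after-tax cost = 8.8% × (1 − 37.7%) = 5.4824%.
WACC = 0.3562 × 15.2000% + 0.0747 × 4.0564% + 0.5691 × 5.4824% = 8.8374%.

8.84%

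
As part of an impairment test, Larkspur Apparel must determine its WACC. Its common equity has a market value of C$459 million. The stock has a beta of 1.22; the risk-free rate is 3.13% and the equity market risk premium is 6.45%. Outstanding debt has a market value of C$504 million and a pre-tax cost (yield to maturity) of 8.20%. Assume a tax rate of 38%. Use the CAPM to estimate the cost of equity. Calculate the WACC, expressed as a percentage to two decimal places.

7.90%

Cost of equity via CAPM: Re = 3.13% + 1.22 × 6.45% = 10.9990%.
Total capital V = 459 + 504 = 963.
Equity: weight = 459/963 = 0.4766; cost = 10.999%.
Debt: weight = 504/963 = 0.5234; after-tax cost = 8.2% × (1 − 38%) = 5.0840%.
WACC = 0.4766 × 10.9990% + 0.5234 × 5.0840% = 7.9033%.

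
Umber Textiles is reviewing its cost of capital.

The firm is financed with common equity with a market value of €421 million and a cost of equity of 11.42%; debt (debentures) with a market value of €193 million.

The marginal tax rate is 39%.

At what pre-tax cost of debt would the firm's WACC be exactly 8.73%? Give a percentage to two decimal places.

Total capital V = 421 + 193 = 614.
Equity weight = 421/614 = 0.6857.
Debentures weight = 193/614 = 0.3143.
Equity contribution = 0.6857 × 11.42% = 7.8303%.
Remaining for debt = 8.73% − 7.8303% = 0.8997%.
Rd × (1 − 39%) × 0.3143 = 0.8997%  ⇒  Rd = 4.6921%.

4.69%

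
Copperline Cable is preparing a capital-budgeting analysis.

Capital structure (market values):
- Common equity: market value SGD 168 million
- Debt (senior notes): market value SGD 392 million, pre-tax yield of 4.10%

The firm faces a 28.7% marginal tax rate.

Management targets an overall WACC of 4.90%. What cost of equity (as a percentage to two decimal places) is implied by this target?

9.51%

Total capital V = 168 + 392 = 560.
Equity weight = 168/560 = 0.3000.
Senior notes weight = 392/560 = 0.7000.
Debt contribution = 0.7000 × 4.1% × (1 − 28.7%) = 2.0463%.
Required equity contribution = 4.9% − 2.0463% = 2.8537%.
Re = 2.8537% / 0.3000 = 9.5123%.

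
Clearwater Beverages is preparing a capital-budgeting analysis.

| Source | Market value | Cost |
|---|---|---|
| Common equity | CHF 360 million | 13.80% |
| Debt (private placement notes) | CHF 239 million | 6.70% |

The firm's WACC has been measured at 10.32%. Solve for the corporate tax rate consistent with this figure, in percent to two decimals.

24.21%

Total capital V = 360 + 239 = 599.
Equity weight = 360/599 = 0.6010.
Private placement notes weight = 239/599 = 0.3990.
Equity contribution = 0.6010 × 13.8% = 8.2938%.
Debt contribution must be 10.32% − 8.2938% = 2.0262%.
0.3990 × 6.7% × (1 − T) = 2.0262%  ⇒  (1 − T) = 0.7579.
T = 24.2066%.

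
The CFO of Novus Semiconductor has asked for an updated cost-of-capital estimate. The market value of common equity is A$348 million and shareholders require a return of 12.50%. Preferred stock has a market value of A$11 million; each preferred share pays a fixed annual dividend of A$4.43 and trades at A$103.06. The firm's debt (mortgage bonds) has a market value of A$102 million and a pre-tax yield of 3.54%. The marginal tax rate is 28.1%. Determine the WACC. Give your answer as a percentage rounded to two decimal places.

Cost of preferred: Rp = 4.43 / 103.06 = 4.2985%.
Total capital V = 348 + 11 + 102 = 461.
Equity: weight = 348/461 = 0.7549; cost = 12.5%.
Preferred: weight = 11/461 = 0.0239; cost = 4.2985%.
Mortgage bonds: weight = 102/461 = 0.2213; after-tax cost = 3.54% × (1 − 28.1%) = 2.5453%.
WACC = 0.7549 × 12.5000% + 0.0239 × 4.2985% + 0.2213 × 2.5453% = 10.1017%.

10.10%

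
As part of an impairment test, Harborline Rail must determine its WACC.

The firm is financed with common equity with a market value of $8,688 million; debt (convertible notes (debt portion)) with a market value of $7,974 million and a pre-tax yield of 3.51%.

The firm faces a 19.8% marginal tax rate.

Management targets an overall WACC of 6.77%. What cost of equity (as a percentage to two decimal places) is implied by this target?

Total capital V = 8688 + 7974 = 16662.
Equity weight = 8688/16662 = 0.5214.
Convertible notes (debt portion) weight = 7974/16662 = 0.4786.
Debt contribution = 0.4786 × 3.51% × (1 − 19.8%) = 1.3472%.
Required equity contribution = 6.77% − 1.3472% = 5.4228%.
Re = 5.4228% / 0.5214 = 10.4000%.

10.40%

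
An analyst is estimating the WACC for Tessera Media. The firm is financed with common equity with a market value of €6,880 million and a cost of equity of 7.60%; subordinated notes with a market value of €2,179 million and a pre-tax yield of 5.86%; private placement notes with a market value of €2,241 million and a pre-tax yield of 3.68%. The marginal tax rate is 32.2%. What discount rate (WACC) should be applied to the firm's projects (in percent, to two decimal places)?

Total capital V = 6880 + 2179 + 2241 = 11300.
Equity: weight = 6880/11300 = 0.6088; cost = 7.6%.
Subordinated notes: weight = 2179/11300 = 0.1928; after-tax cost = 5.86% × (1 − 32.2%) = 3.9731%.
Private placement notes: weight = 2241/11300 = 0.1983; after-tax cost = 3.68% × (1 − 32.2%) = 2.4950%.
WACC = 0.6088 × 7.6000% + 0.1928 × 3.9731% + 0.1983 × 2.4950% = 5.8882%.

5.89%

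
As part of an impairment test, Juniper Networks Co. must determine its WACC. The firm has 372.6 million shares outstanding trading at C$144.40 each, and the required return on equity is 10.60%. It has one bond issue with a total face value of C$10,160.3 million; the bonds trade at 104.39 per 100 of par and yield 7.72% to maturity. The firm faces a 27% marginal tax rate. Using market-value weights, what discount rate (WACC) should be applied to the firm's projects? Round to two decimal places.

9.78%

Market value of equity E = 144.4 × 372.6m = 53803.44m. Market value of debt D = 10160.3m × 104.39/100 = 10606.33717m.
Total capital V = 53803.44 + 10606.33717 = 64409.77717.
Equity: weight = 53803.44/64409.77717 = 0.8353; cost = 10.6%.
Bonds outstanding: weight = 10606.33717/64409.77717 = 0.1647; after-tax cost = 7.72% × (1 − 27%) = 5.6356%.
WACC = 0.8353 × 10.6000% + 0.1647 × 5.6356% = 9.7825%.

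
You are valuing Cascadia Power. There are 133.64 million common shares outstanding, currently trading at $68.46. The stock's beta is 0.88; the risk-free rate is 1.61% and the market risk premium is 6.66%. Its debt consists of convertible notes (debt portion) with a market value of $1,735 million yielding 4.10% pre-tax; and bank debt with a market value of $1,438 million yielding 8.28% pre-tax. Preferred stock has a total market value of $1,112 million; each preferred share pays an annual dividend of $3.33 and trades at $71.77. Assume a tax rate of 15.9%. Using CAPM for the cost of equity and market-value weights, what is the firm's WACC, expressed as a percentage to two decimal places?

6.66%

Cost of equity via CAPM: Re = 1.61% + 0.88 × 6.66% = 7.4708%.
Cost of preferred: Rp = 3.33 / 71.77 = 4.6398%.
Market value of equity E = 68.46 × 133.64m = 9148.9944m.
Total capital V = 9148.9944 + 1112 + 1735 + 1438 = 13433.9944.
Equity: weight = 9148.9944/13433.9944 = 0.6810; cost = 7.4708%.
Preferred: weight = 1112/13433.9944 = 0.0828; cost = 4.6398%.
Convertible notes (debt portion): weight = 1735/13433.9944 = 0.1291; after-tax cost = 4.1% × (1 − 15.9%) = 3.4481%.
Bank debt: weight = 1438/13433.9944 = 0.1070; after-tax cost = 8.28% × (1 − 15.9%) = 6.9635%.
WACC = 0.6810 × 7.4708% + 0.0828 × 4.6398% + 0.1291 × 3.4481% + 0.1070 × 6.9635% = 6.6626%.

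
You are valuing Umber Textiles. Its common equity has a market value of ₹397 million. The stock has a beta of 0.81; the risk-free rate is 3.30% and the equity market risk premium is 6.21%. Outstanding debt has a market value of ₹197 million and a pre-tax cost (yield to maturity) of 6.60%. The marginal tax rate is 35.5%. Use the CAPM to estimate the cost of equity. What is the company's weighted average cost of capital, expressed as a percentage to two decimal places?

Cost of equity via CAPM: Re = 3.3% + 0.81 × 6.21% = 8.3301%.
Total capital V = 397 + 197 = 594.
Equity: weight = 397/594 = 0.6684; cost = 8.3301%.
Debt: weight = 197/594 = 0.3316; after-tax cost = 6.6% × (1 − 35.5%) = 4.2570%.
WACC = 0.6684 × 8.3301% + 0.3316 × 4.2570% = 6.9793%.

6.98%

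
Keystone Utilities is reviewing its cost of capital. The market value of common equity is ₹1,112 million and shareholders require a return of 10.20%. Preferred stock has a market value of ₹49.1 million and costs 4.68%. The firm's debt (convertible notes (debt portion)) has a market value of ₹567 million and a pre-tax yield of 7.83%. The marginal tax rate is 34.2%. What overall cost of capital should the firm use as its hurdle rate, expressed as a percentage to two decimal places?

Total capital V = 1112 + 49.1 + 567 = 1728.1.
Equity: weight = 1112/1728.1 = 0.6435; cost = 10.2%.
Preferred: weight = 49.1/1728.1 = 0.0284; cost = 4.68%.
Convertible notes (debt portion): weight = 567/1728.1 = 0.3281; after-tax cost = 7.83% × (1 − 34.2%) = 5.1521%.
WACC = 0.6435 × 10.2000% + 0.0284 × 4.6800% + 0.3281 × 5.1521% = 8.3869%.

8.39%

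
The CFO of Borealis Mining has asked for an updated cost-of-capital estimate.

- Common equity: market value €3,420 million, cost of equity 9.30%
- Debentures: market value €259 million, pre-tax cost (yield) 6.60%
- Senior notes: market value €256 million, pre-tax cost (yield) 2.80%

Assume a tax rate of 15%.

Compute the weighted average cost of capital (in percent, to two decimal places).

8.61%

Total capital V = 3420 + 259 + 256 = 3935.
Equity: weight = 3420/3935 = 0.8691; cost = 9.3%.
Debentures: weight = 259/3935 = 0.0658; after-tax cost = 6.6% × (1 − 15%) = 5.6100%.
Senior notes: weight = 256/3935 = 0.0651; after-tax cost = 2.8% × (1 − 15%) = 2.3800%.
WACC = 0.8691 × 9.3000% + 0.0658 × 5.6100% + 0.0651 × 2.3800% = 8.6069%.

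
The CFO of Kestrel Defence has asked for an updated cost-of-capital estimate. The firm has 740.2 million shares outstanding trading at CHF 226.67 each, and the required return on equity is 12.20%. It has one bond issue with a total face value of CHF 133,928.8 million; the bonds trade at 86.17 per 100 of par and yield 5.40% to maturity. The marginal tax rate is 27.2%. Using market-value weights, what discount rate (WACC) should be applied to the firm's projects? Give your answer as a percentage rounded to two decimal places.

8.83%

Market value of equity E = 226.67 × 740.2m = 167781.134m. Market value of debt D = 133928.8m × 86.17/100 = 115406.44696m.
Total capital V = 167781.134 + 115406.44696 = 283187.58096.
Equity: weight = 167781.134/283187.58096 = 0.5925; cost = 12.2%.
Bonds outstanding: weight = 115406.44696/283187.58096 = 0.4075; after-tax cost = 5.4% × (1 − 27.2%) = 3.9312%.
WACC = 0.5925 × 12.2000% + 0.4075 × 3.9312% = 8.8302%.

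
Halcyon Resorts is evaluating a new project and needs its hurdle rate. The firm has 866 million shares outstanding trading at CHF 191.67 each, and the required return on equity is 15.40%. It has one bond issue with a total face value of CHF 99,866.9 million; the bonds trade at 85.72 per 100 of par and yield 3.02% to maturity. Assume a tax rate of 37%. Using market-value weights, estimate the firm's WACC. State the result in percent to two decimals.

Market value of equity E = 191.67 × 866m = 165986.22m. Market value of debt D = 99866.9m × 85.72/100 = 85605.90668m.
Total capital V = 165986.22 + 85605.90668 = 251592.12668.
Equity: weight = 165986.22/251592.12668 = 0.6597; cost = 15.4%.
Bonds outstanding: weight = 85605.90668/251592.12668 = 0.3403; after-tax cost = 3.02% × (1 − 37%) = 1.9026%.
WACC = 0.6597 × 15.4000% + 0.3403 × 1.9026% = 10.8074%.

10.81%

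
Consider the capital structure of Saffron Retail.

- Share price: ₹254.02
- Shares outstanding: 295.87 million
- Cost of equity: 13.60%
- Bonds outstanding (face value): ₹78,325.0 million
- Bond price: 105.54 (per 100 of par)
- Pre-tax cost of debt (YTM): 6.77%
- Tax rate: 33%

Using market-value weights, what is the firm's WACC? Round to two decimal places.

8.85%

Market value of equity E = 254.02 × 295.87m = 75156.8974m. Market value of debt D = 78325m × 105.54/100 = 82664.205m.
Total capital V = 75156.8974 + 82664.205 = 157821.1024.
Equity: weight = 75156.8974/157821.1024 = 0.4762; cost = 13.6%.
Bonds outstanding: weight = 82664.205/157821.1024 = 0.5238; after-tax cost = 6.77% × (1 − 33%) = 4.5359%.
WACC = 0.4762 × 13.6000% + 0.5238 × 4.5359% = 8.8524%.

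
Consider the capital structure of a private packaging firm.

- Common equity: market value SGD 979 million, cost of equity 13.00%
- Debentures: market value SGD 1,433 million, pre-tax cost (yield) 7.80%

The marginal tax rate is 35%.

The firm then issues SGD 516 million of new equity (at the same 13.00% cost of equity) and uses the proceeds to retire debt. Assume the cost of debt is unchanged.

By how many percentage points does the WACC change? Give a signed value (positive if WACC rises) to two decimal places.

+1.70 pp

Current WACC:
Total capital V = 979 + 1433 = 2412.
Equity: weight = 979/2412 = 0.4059; cost = 13%.
Debentures: weight = 1433/2412 = 0.5941; after-tax cost = 7.8% × (1 − 35%) = 5.0700%.
WACC = 0.4059 × 13.0000% + 0.5941 × 5.0700% = 8.2887%.
After the change:
Total capital V = 1495 + 917 = 2412.
Equity: weight = 1495/2412 = 0.6198; cost = 13%.
Debentures: weight = 917/2412 = 0.3802; after-tax cost = 7.8% × (1 − 35%) = 5.0700%.
WACC = 0.6198 × 13.0000% + 0.3802 × 5.0700% = 9.9852%.
Change in WACC = 9.9852% − 8.2887% = 1.6965 pp.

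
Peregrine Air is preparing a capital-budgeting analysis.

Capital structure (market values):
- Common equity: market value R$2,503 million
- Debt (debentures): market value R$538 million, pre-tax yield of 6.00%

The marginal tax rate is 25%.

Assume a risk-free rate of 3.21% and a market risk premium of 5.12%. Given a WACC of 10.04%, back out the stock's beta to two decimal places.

Total capital V = 2503 + 538 = 3041.
Equity weight = 2503/3041 = 0.8231.
Debentures weight = 538/3041 = 0.1769.
Debt contribution = 0.1769 × 6% × (1 − 25%) = 0.7961%.
Required equity contribution = 10.04% − 0.7961% = 9.2439%  ⇒  Re = 11.2308%.
CAPM: 11.2308% = 3.21% + β × 5.12%  ⇒  β = 1.5666.

1.57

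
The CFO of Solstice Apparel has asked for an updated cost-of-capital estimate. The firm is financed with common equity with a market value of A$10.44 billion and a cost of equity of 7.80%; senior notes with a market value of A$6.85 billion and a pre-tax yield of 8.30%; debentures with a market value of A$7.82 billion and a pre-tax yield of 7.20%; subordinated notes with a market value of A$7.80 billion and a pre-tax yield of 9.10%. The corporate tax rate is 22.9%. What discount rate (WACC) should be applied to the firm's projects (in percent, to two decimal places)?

6.79%

Total capital V = 10.44 + 6.85 + 7.82 + 7.8 = 32.91.
Equity: weight = 10.44/32.91 = 0.3172; cost = 7.8%.
Senior notes: weight = 6.85/32.91 = 0.2081; after-tax cost = 8.3% × (1 − 22.9%) = 6.3993%.
Debentures: weight = 7.82/32.91 = 0.2376; after-tax cost = 7.2% × (1 − 22.9%) = 5.5512%.
Subordinated notes: weight = 7.8/32.91 = 0.2370; after-tax cost = 9.1% × (1 − 22.9%) = 7.0161%.
WACC = 0.3172 × 7.8000% + 0.2081 × 6.3993% + 0.2376 × 5.5512% + 0.2370 × 7.0161% = 6.7883%.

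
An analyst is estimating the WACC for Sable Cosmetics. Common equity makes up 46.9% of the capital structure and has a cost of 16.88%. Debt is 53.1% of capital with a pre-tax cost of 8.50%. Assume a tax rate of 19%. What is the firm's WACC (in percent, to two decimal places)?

After-tax cost of debt = 8.5% × (1 − 19%) = 6.8850%.
WACC = 0.469 × 16.8800% + 0.531 × 6.8850% = 11.5727%.

11.57%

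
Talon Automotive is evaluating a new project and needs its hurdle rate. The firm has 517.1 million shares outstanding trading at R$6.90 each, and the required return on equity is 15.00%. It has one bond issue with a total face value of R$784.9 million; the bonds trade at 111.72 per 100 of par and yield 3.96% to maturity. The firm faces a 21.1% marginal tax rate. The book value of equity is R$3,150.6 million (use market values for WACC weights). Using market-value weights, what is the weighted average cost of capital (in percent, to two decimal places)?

Market value of equity E = 6.9 × 517.1m = 3567.99m. Market value of debt D = 784.9m × 111.72/100 = 876.89028m.
Total capital V = 3567.99 + 876.89028 = 4444.88028.
Equity: weight = 3567.99/4444.88028 = 0.8027; cost = 15%.
Bonds outstanding: weight = 876.89028/4444.88028 = 0.1973; after-tax cost = 3.96% × (1 − 21.1%) = 3.1244%.
WACC = 0.8027 × 15.0000% + 0.1973 × 3.1244% = 12.6572%.

12.66%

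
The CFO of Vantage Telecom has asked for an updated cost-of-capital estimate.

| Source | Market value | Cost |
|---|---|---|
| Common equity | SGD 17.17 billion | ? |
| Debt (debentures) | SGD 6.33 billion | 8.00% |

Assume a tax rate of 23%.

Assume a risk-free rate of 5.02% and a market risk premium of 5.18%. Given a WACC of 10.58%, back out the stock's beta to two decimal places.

1.39

Total capital V = 17.17 + 6.33 = 23.5.
Equity weight = 17.17/23.5 = 0.7306.
Debentures weight = 6.33/23.5 = 0.2694.
Debt contribution = 0.2694 × 8% × (1 − 23%) = 1.6593%.
Required equity contribution = 10.58% − 1.6593% = 8.9207%  ⇒  Re = 12.2095%.
CAPM: 12.2095% = 5.02% + β × 5.18%  ⇒  β = 1.3879.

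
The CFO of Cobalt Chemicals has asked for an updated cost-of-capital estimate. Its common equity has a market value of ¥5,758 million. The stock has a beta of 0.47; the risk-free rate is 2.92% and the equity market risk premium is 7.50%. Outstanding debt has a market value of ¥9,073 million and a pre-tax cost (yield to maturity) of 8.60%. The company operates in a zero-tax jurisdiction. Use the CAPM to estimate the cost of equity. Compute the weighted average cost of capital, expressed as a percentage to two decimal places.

Cost of equity via CAPM: Re = 2.92% + 0.47 × 7.5% = 6.4450%.
Total capital V = 5758 + 9073 = 14831.
Equity: weight = 5758/14831 = 0.3882; cost = 6.445%.
Debt: weight = 9073/14831 = 0.6118; after-tax cost = 8.6% × (1 − 0%) = 8.6000%.
WACC = 0.3882 × 6.4450% + 0.6118 × 8.6000% = 7.7633%.

7.76%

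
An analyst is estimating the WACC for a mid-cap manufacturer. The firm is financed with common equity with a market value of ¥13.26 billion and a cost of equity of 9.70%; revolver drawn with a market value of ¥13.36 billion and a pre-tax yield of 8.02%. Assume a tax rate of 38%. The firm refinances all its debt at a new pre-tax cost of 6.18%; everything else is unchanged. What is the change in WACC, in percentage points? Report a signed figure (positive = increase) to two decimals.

-0.57 pp

Current WACC:
Total capital V = 13.26 + 13.36 = 26.62.
Equity: weight = 13.26/26.62 = 0.4981; cost = 9.7%.
Revolver drawn: weight = 13.36/26.62 = 0.5019; after-tax cost = 8.02% × (1 − 38%) = 4.9724%.
WACC = 0.4981 × 9.7000% + 0.5019 × 4.9724% = 7.3273%.
After the change:
Total capital V = 13.26 + 13.36 = 26.62.
Equity: weight = 13.26/26.62 = 0.4981; cost = 9.7%.
Revolver drawn: weight = 13.36/26.62 = 0.5019; after-tax cost = 6.18% × (1 − 38%) = 3.8316%.
WACC = 0.4981 × 9.7000% + 0.5019 × 3.8316% = 6.7548%.
Change in WACC = 6.7548% − 7.3273% = -0.5725 pp.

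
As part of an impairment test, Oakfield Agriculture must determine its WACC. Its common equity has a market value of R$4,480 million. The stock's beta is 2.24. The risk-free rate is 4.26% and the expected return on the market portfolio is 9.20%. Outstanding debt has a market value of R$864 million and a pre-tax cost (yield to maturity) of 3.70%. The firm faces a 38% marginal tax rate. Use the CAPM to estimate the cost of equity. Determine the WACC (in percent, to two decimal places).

Market risk premium = 9.2% − 4.26% = 4.94%.
Cost of equity via CAPM: Re = 4.26% + 2.24 × 4.94% = 15.3256%.
Total capital V = 4480 + 864 = 5344.
Equity: weight = 4480/5344 = 0.8383; cost = 15.3256%.
Debt: weight = 864/5344 = 0.1617; after-tax cost = 3.7% × (1 − 38%) = 2.2940%.
WACC = 0.8383 × 15.3256% + 0.1617 × 2.2940% = 13.2187%.

13.22%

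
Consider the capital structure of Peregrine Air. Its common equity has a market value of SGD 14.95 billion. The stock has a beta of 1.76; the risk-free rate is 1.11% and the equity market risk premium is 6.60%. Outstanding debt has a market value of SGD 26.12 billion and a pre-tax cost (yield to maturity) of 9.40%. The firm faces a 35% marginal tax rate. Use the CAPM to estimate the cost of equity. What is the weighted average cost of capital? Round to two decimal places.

Cost of equity via CAPM: Re = 1.11% + 1.76 × 6.6% = 12.7260%.
Total capital V = 14.95 + 26.12 = 41.07.
Equity: weight = 14.95/41.07 = 0.3640; cost = 12.726%.
Debt: weight = 26.12/41.07 = 0.6360; after-tax cost = 9.4% × (1 − 35%) = 6.1100%.
WACC = 0.3640 × 12.7260% + 0.6360 × 6.1100% = 8.5183%.

8.52%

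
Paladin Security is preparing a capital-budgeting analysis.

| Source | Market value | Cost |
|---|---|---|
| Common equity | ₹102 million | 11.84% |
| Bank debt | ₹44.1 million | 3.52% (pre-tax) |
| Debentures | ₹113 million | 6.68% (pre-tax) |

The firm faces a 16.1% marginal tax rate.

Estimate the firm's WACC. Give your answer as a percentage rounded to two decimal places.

7.61%

Total capital V = 102 + 44.1 + 113 = 259.1.
Equity: weight = 102/259.1 = 0.3937; cost = 11.84%.
Bank debt: weight = 44.1/259.1 = 0.1702; after-tax cost = 3.52% × (1 − 16.1%) = 2.9533%.
Debentures: weight = 113/259.1 = 0.4361; after-tax cost = 6.68% × (1 − 16.1%) = 5.6045%.
WACC = 0.3937 × 11.8400% + 0.1702 × 2.9533% + 0.4361 × 5.6045% = 7.6080%.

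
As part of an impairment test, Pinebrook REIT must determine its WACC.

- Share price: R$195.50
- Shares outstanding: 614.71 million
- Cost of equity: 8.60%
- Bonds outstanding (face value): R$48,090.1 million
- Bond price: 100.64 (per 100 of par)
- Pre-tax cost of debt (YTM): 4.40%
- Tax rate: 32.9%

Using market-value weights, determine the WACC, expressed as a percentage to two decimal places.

Market value of equity E = 195.5 × 614.71m = 120175.805m. Market value of debt D = 48090.1m × 100.64/100 = 48397.87664m.
Total capital V = 120175.805 + 48397.87664 = 168573.68164.
Equity: weight = 120175.805/168573.68164 = 0.7129; cost = 8.6%.
Bonds outstanding: weight = 48397.87664/168573.68164 = 0.2871; after-tax cost = 4.4% × (1 − 32.9%) = 2.9524%.
WACC = 0.7129 × 8.6000% + 0.2871 × 2.9524% = 6.9786%.

6.98%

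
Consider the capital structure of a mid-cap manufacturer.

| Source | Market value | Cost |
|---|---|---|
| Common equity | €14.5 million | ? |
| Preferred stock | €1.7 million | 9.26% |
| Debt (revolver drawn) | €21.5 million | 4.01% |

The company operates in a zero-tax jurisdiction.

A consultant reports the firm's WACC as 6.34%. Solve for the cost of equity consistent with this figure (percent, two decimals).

9.45%

Total capital V = 14.5 + 1.7 + 21.5 = 37.7.
Equity weight = 14.5/37.7 = 0.3846.
Preferred weight = 1.7/37.7 = 0.0451.
Revolver drawn weight = 21.5/37.7 = 0.5703.
Debt contribution = 0.5703 × 4.01% × (1 − 0%) = 2.2869%.
Preferred contribution = 0.0451 × 9.26% = 0.4176%.
Required equity contribution = 6.34% − 2.7044% = 3.6356%.
Re = 3.6356% / 0.3846 = 9.4525%.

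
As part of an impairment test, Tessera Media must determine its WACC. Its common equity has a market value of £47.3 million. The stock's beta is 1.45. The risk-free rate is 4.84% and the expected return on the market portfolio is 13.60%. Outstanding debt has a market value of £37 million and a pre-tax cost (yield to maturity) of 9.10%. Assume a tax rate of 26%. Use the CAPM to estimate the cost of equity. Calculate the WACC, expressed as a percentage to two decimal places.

Market risk premium = 13.6% − 4.84% = 8.76%.
Cost of equity via CAPM: Re = 4.84% + 1.45 × 8.76% = 17.5420%.
Total capital V = 47.3 + 37 = 84.3.
Equity: weight = 47.3/84.3 = 0.5611; cost = 17.542%.
Debt: weight = 37/84.3 = 0.4389; after-tax cost = 9.1% × (1 − 26%) = 6.7340%.
WACC = 0.5611 × 17.5420% + 0.4389 × 6.7340% = 12.7983%.

12.80%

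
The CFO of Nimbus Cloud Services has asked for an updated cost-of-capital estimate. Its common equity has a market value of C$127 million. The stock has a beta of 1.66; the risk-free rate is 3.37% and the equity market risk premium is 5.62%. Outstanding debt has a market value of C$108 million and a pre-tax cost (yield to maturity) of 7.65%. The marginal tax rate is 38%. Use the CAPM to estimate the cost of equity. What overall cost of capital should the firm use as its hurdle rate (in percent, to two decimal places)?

Cost of equity via CAPM: Re = 3.37% + 1.66 × 5.62% = 12.6992%.
Total capital V = 127 + 108 = 235.
Equity: weight = 127/235 = 0.5404; cost = 12.6992%.
Debt: weight = 108/235 = 0.4596; after-tax cost = 7.65% × (1 − 38%) = 4.7430%.
WACC = 0.5404 × 12.6992% + 0.4596 × 4.7430% = 9.0427%.

9.04%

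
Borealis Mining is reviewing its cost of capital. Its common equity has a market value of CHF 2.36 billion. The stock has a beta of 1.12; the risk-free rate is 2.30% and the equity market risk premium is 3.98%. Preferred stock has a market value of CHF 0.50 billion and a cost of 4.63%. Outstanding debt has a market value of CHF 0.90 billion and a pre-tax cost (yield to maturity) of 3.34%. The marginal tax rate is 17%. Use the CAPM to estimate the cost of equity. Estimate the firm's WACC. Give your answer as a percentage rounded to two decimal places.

Cost of equity via CAPM: Re = 2.3% + 1.12 × 3.98% = 6.7576%.
Total capital V = 2.36 + 0.5 + 0.9 = 3.76.
Equity: weight = 2.36/3.76 = 0.6277; cost = 6.7576%.
Preferred: weight = 0.5/3.76 = 0.1330; cost = 4.63%.
Debt: weight = 0.9/3.76 = 0.2394; after-tax cost = 3.34% × (1 − 17%) = 2.7722%.
WACC = 0.6277 × 6.7576% + 0.1330 × 4.6300% + 0.2394 × 2.7722% = 5.5207%.

5.52%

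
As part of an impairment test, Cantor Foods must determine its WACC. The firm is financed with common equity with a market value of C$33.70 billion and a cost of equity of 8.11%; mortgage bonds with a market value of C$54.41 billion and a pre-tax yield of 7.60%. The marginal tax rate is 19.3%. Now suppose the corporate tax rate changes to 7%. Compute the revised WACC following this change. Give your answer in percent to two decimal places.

After the change:
Total capital V = 33.7 + 54.41 = 88.11.
Equity: weight = 33.7/88.11 = 0.3825; cost = 8.11%.
Mortgage bonds: weight = 54.41/88.11 = 0.6175; after-tax cost = 7.6% × (1 − 7%) = 7.0680%.
WACC = 0.3825 × 8.1100% + 0.6175 × 7.0680% = 7.4665%.

7.47%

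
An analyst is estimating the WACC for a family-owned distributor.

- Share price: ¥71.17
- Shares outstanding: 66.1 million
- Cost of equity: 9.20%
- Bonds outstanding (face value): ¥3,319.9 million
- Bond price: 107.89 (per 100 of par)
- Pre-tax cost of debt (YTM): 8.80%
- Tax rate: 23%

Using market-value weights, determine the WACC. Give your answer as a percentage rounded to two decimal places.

Market value of equity E = 71.17 × 66.1m = 4704.337m. Market value of debt D = 3319.9m × 107.89/100 = 3581.84011m.
Total capital V = 4704.337 + 3581.84011 = 8286.17711.
Equity: weight = 4704.337/8286.17711 = 0.5677; cost = 9.2%.
Bonds outstanding: weight = 3581.84011/8286.17711 = 0.4323; after-tax cost = 8.8% × (1 − 23%) = 6.7760%.
WACC = 0.5677 × 9.2000% + 0.4323 × 6.7760% = 8.1522%.

8.15%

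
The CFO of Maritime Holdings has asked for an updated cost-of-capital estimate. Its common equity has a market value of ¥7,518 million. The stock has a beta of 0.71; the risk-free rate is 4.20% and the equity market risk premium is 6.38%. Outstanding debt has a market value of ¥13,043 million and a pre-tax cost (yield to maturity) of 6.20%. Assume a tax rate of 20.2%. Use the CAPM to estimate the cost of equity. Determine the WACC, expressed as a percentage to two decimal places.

Cost of equity via CAPM: Re = 4.2% + 0.71 × 6.38% = 8.7298%.
Total capital V = 7518 + 13043 = 20561.
Equity: weight = 7518/20561 = 0.3656; cost = 8.7298%.
Debt: weight = 13043/20561 = 0.6344; after-tax cost = 6.2% × (1 − 20.2%) = 4.9476%.
WACC = 0.3656 × 8.7298% + 0.6344 × 4.9476% = 6.3305%.

6.33%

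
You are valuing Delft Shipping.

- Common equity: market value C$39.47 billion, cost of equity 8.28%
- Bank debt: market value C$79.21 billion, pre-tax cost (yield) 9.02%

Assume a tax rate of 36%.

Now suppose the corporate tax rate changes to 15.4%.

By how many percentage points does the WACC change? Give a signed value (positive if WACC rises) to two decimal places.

+1.24 pp

Current WACC:
Total capital V = 39.47 + 79.21 = 118.68.
Equity: weight = 39.47/118.68 = 0.3326; cost = 8.28%.
Bank debt: weight = 79.21/118.68 = 0.6674; after-tax cost = 9.02% × (1 − 36%) = 5.7728%.
WACC = 0.3326 × 8.2800% + 0.6674 × 5.7728% = 6.6066%.
After the change:
Total capital V = 39.47 + 79.21 = 118.68.
Equity: weight = 39.47/118.68 = 0.3326; cost = 8.28%.
Bank debt: weight = 79.21/118.68 = 0.6674; after-tax cost = 9.02% × (1 − 15.4%) = 7.6309%.
WACC = 0.3326 × 8.2800% + 0.6674 × 7.6309% = 7.8468%.
Change in WACC = 7.8468% − 6.6066% = 1.2402 pp.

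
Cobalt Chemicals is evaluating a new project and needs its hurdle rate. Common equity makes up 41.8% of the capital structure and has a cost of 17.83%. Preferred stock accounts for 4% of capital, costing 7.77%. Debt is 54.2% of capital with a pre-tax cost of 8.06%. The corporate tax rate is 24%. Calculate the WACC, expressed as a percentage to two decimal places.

After-tax cost of debt = 8.06% × (1 − 24%) = 6.1256%.
WACC = 0.418 × 17.8300% + 0.040 × 7.7700% + 0.542 × 6.1256% = 11.0838%.

11.08%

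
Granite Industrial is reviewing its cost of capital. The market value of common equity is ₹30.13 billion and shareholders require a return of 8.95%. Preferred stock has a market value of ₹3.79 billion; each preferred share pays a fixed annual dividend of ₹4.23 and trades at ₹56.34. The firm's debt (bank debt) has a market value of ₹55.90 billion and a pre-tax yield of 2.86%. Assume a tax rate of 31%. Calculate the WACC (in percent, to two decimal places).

Cost of preferred: Rp = 4.23 / 56.34 = 7.5080%.
Total capital V = 30.13 + 3.79 + 55.9 = 89.82.
Equity: weight = 30.13/89.82 = 0.3354; cost = 8.95%.
Preferred: weight = 3.79/89.82 = 0.0422; cost = 7.508%.
Bank debt: weight = 55.9/89.82 = 0.6224; after-tax cost = 2.86% × (1 − 31%) = 1.9734%.
WACC = 0.3354 × 8.9500% + 0.0422 × 7.5080% + 0.6224 × 1.9734% = 4.5472%.

4.55%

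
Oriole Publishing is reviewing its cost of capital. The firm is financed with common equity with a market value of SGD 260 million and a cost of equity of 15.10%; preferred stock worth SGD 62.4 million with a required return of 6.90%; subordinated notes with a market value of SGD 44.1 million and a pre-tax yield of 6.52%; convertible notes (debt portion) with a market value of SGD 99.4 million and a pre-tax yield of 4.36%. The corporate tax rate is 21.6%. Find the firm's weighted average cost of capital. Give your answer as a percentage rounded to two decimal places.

Total capital V = 260 + 62.4 + 44.1 + 99.4 = 465.9.
Equity: weight = 260/465.9 = 0.5581; cost = 15.1%.
Preferred: weight = 62.4/465.9 = 0.1339; cost = 6.9%.
Subordinated notes: weight = 44.1/465.9 = 0.0947; after-tax cost = 6.52% × (1 − 21.6%) = 5.1117%.
Convertible notes (debt portion): weight = 99.4/465.9 = 0.2134; after-tax cost = 4.36% × (1 − 21.6%) = 3.4182%.
WACC = 0.5581 × 15.1000% + 0.1339 × 6.9000% + 0.0947 × 5.1117% + 0.2134 × 3.4182% = 10.5640%.

10.56%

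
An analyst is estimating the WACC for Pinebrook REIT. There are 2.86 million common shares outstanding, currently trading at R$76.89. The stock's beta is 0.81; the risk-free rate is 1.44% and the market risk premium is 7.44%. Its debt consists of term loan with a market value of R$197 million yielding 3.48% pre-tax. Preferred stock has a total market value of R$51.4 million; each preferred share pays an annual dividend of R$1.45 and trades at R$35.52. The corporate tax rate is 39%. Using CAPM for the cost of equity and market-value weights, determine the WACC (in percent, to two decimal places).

4.85%

Cost of equity via CAPM: Re = 1.44% + 0.81 × 7.44% = 7.4664%.
Cost of preferred: Rp = 1.45 / 35.52 = 4.0822%.
Market value of equity E = 76.89 × 2.86m = 219.9054m.
Total capital V = 219.9054 + 51.4 + 197 = 468.3054.
Equity: weight = 219.9054/468.3054 = 0.4696; cost = 7.4664%.
Preferred: weight = 51.4/468.3054 = 0.1098; cost = 4.0822%.
Term loan: weight = 197/468.3054 = 0.4207; after-tax cost = 3.48% × (1 − 39%) = 2.1228%.
WACC = 0.4696 × 7.4664% + 0.1098 × 4.0822% + 0.4207 × 2.1228% = 4.8471%.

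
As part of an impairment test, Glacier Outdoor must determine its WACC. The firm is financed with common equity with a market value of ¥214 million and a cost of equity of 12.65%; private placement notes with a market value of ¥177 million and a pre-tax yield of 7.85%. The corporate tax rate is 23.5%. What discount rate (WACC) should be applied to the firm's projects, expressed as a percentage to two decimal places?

9.64%

Total capital V = 214 + 177 = 391.
Equity: weight = 214/391 = 0.5473; cost = 12.65%.
Private placement notes: weight = 177/391 = 0.4527; after-tax cost = 7.85% × (1 − 23.5%) = 6.0053%.
WACC = 0.5473 × 12.6500% + 0.4527 × 6.0053% = 9.6420%.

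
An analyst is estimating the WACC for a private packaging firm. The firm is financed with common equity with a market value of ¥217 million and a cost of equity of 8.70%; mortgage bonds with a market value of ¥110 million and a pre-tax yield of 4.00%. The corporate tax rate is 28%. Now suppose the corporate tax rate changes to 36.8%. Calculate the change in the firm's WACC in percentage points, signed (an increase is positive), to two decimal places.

Current WACC:
Total capital V = 217 + 110 = 327.
Equity: weight = 217/327 = 0.6636; cost = 8.7%.
Mortgage bonds: weight = 110/327 = 0.3364; after-tax cost = 4% × (1 − 28%) = 2.8800%.
WACC = 0.6636 × 8.7000% + 0.3364 × 2.8800% = 6.7422%.
After the change:
Total capital V = 217 + 110 = 327.
Equity: weight = 217/327 = 0.6636; cost = 8.7%.
Mortgage bonds: weight = 110/327 = 0.3364; after-tax cost = 4% × (1 − 36.8%) = 2.5280%.
WACC = 0.6636 × 8.7000% + 0.3364 × 2.5280% = 6.6238%.
Change in WACC = 6.6238% − 6.7422% = -0.1184 pp.

-0.12 pp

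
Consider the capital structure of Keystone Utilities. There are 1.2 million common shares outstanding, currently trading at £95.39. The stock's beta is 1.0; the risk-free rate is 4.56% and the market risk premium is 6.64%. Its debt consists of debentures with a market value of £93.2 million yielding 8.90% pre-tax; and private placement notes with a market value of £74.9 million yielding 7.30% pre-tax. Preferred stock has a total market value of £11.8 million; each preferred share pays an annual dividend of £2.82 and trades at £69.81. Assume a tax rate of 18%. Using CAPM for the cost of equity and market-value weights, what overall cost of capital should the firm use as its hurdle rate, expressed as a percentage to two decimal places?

8.35%

Cost of equity via CAPM: Re = 4.56% + 1.0 × 6.64% = 11.2000%.
Cost of preferred: Rp = 2.82 / 69.81 = 4.0395%.
Market value of equity E = 95.39 × 1.2m = 114.468m.
Total capital V = 114.468 + 11.8 + 93.2 + 74.9 = 294.368.
Equity: weight = 114.468/294.368 = 0.3889; cost = 11.2%.
Preferred: weight = 11.8/294.368 = 0.0401; cost = 4.0395%.
Debentures: weight = 93.2/294.368 = 0.3166; after-tax cost = 8.9% × (1 − 18%) = 7.2980%.
Private placement notes: weight = 74.9/294.368 = 0.2544; after-tax cost = 7.3% × (1 − 18%) = 5.9860%.
WACC = 0.3889 × 11.2000% + 0.0401 × 4.0395% + 0.3166 × 7.2980% + 0.2544 × 5.9860% = 8.3509%.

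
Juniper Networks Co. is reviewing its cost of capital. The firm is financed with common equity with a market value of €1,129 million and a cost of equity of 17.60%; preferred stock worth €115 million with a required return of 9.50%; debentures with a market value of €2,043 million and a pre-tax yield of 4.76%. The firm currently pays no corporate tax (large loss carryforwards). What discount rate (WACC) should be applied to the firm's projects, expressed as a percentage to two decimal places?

9.34%

Total capital V = 1129 + 115 + 2043 = 3287.
Equity: weight = 1129/3287 = 0.3435; cost = 17.6%.
Preferred: weight = 115/3287 = 0.0350; cost = 9.5%.
Debentures: weight = 2043/3287 = 0.6215; after-tax cost = 4.76% × (1 − 0%) = 4.7600%.
WACC = 0.3435 × 17.6000% + 0.0350 × 9.5000% + 0.6215 × 4.7600% = 9.3360%.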